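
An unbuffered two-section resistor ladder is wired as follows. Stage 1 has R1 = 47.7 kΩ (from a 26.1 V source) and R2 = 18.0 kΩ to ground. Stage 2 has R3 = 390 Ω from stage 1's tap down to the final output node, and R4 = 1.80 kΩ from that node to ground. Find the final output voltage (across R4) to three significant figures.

Stage 2 presents R3+R4 = 2190 Ω as a load on stage 1's tap.
Stage 1's lower leg becomes R2‖(R3+R4) = 1952 Ω, so V_mid = 26.1 × 1952/49650 = 1.026 V.
Stage 2 is itself unloaded: V_out = V_mid × R4/(R3+R4) = 1.026 × 1800/2190 = 0.844 V.

V_out ≈ 0.844 V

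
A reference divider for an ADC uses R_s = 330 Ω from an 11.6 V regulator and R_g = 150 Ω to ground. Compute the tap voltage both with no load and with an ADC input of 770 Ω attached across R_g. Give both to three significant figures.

Open-circuit: V = 11.6 × 150/(330 + 150) = 3.62 V.
With the load, R_g becomes R_g‖R_L = 125.5 Ω, so V = 11.6 × 125.5/455.5 = 3.20 V.

Unloaded: 3.62 V; loaded: 3.20 V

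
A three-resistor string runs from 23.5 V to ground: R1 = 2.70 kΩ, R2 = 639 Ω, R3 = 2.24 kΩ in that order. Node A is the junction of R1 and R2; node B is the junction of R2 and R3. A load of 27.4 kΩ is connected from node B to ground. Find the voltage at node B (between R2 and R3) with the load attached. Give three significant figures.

V ≈ 9.00 V

At node B, R3 is in parallel with the load: R3‖R_L = 2071 Ω.
Below node A the resistance is R2 + (R3‖R_L) = 2710 Ω, so V_A = 23.5 × 2710/5410 = 11.77 V.
Then V_B = V_A × (R3‖R_L)/(R2 + R3‖R_L) = 11.77 × 2071/2710 = 9.00 V.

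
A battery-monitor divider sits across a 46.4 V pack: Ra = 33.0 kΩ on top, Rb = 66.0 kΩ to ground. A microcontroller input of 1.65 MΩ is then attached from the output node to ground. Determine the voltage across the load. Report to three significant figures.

The load sits in parallel with Rb: Rb‖R_L = (66.0 × 1650) / (66.0 + 1650) = 63.46 kΩ.
V_out = 46.4 × 63.46 / (33.0 + 63.46) = 46.4 × 63.46/96.46 = 30.5 V.
(Unloaded it would have been 30.9 V.)

V_out ≈ 30.5 V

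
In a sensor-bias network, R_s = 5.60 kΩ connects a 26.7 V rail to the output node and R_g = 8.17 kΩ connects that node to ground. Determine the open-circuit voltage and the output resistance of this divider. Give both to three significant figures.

V_th = 15.8 V, R_th = 3.32 kΩ

V_th is the open-circuit tap voltage: 26.7 × 8.17/(5.60 + 8.17) = 15.8 V.
With the supply zeroed, R_s and R_g appear in parallel from the tap: R_th = R_s‖R_g = (5.60 × 8.17)/13.77 = 3.32 kΩ.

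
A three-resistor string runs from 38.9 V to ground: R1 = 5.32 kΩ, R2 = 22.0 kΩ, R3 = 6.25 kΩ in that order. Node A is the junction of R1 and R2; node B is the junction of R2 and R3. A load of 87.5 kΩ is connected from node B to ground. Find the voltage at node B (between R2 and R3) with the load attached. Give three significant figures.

At node B, R3 is in parallel with the load: R3‖R_L = 5.833 kΩ.
Below node A the resistance is R2 + (R3‖R_L) = 27.83 kΩ, so V_A = 38.9 × 27.83/33.15 = 32.66 V.
Then V_B = V_A × (R3‖R_L)/(R2 + R3‖R_L) = 32.66 × 5.833/27.83 = 6.84 V.

V ≈ 6.84 V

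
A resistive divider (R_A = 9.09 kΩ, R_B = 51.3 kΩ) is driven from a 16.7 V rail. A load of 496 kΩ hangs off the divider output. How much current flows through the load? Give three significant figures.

R_B‖R_L = 46.49 kΩ; V_out = 16.7 × 46.49/55.58 = 13.97 V.
I_L = V_out / R_L = 13.97 / 496 kΩ = 0.0282 mA.

I_L ≈ 0.0282 mA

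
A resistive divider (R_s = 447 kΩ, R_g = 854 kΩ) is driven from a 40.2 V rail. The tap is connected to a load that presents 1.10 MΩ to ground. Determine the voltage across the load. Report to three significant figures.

The load sits in parallel with R_g: R_g‖R_L = (854 × 1100) / (854 + 1100) = 480.8 kΩ.
V_out = 40.2 × 480.8 / (447 + 480.8) = 40.2 × 480.8/927.8 = 20.8 V.
(Unloaded it would have been 26.4 V.)

V_out ≈ 20.8 V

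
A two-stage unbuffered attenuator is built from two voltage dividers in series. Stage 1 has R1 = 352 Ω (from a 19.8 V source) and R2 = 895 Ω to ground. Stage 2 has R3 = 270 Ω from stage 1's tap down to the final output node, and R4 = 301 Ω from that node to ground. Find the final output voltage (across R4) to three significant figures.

V_out ≈ 5.19 V

Stage 2 presents R3+R4 = 571.0 Ω as a load on stage 1's tap.
Stage 1's lower leg becomes R2‖(R3+R4) = 348.6 Ω, so V_mid = 19.8 × 348.6/700.6 = 9.852 V.
Stage 2 is itself unloaded: V_out = V_mid × R4/(R3+R4) = 9.852 × 301/571.0 = 5.19 V.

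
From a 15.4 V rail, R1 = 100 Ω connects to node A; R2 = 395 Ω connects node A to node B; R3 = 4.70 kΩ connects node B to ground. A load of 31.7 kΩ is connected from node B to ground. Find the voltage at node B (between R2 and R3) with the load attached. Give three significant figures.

At node B, R3 is in parallel with the load: R3‖R_L = 4093 Ω.
Below node A the resistance is R2 + (R3‖R_L) = 4488 Ω, so V_A = 15.4 × 4488/4588 = 15.06 V.
Then V_B = V_A × (R3‖R_L)/(R2 + R3‖R_L) = 15.06 × 4093/4488 = 13.7 V.

V ≈ 13.7 V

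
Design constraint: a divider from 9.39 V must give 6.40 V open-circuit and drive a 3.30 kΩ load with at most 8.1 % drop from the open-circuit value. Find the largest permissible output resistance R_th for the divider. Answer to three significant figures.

Loading drop = R_th/(R_th + R_L) ≤ 0.0810, so R_th ≤ R_L · ε/(1−ε) = 3.30 kΩ × 0.0810/0.9190 = 291 Ω.
(Any R1, R2 with R2/(R1+R2) = 0.682 and R1‖R2 ≤ 291 Ω will meet the spec.)

R_th ≤ 291 Ω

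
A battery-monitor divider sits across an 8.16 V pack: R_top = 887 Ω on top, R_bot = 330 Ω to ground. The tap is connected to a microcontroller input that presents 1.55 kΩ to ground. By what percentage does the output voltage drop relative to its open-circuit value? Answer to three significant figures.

13.4 %

The divider's output (Thévenin) resistance is R_top‖R_bot = 240.5 Ω.
Fractional drop under load = R_th/(R_th + R_L) = 240.5 / (240.5 + 1550) = 0.1343.
So the output falls by 13.4 %.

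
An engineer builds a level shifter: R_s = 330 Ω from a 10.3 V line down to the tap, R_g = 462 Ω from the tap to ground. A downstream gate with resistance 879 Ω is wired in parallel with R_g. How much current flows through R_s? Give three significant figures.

I ≈ 16.3 mA

R_g‖R_L = 302.8 Ω, so the source sees R_s + R_g‖R_L = 632.8 Ω.
I = 10.3 V / 632.8 Ω = 16.3 mA.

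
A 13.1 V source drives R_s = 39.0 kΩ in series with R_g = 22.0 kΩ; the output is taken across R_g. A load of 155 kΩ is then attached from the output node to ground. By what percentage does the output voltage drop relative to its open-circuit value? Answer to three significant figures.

8.32 %

Unloaded V = 13.1 × 22.0/61.00 = 4.7246 V.
Loaded: R_g‖R_L = 19.27 kΩ, giving V = 13.1 × 19.27/58.27 = 4.3315 V.
Drop = (4.7246 − 4.3315) / 4.7246 = 8.32 %.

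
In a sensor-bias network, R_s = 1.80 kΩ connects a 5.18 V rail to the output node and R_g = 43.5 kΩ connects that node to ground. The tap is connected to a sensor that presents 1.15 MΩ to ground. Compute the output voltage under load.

The load sits in parallel with R_g: R_g‖R_L = (43.5 × 1150) / (43.5 + 1150) = 41.91 kΩ.
V_out = 5.18 × 41.91 / (1.80 + 41.91) = 5.18 × 41.91/43.71 = 4.97 V.
(Unloaded it would have been 4.97 V.)

V_out ≈ 4.97 V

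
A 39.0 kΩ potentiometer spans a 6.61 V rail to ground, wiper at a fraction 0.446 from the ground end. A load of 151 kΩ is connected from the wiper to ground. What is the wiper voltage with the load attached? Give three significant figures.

The wiper splits the pot into (1−α)R = 21.61 kΩ above and αR = 17.39 kΩ below.
Lower section ‖ load = 15.60 kΩ.
V_wiper = 6.61 × 15.60/(21.61 + 15.60) = 2.77 V.

V ≈ 2.77 V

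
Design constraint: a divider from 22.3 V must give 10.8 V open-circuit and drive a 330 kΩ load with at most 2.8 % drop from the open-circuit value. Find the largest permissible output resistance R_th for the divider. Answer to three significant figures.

R_th ≤ 9.51 kΩ

Loading drop = R_th/(R_th + R_L) ≤ 0.0280, so R_th ≤ R_L · ε/(1−ε) = 330 kΩ × 0.0280/0.9720 = 9.51 kΩ.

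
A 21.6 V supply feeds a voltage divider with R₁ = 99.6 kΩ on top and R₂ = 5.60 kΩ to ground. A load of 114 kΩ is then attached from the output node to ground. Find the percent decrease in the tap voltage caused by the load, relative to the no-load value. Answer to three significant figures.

4.44 %

The divider's output (Thévenin) resistance is R₁‖R₂ = 5.302 kΩ.
Fractional drop under load = R_th/(R_th + R_L) = 5.302 / (5.302 + 114) = 0.04444.
So the output falls by 4.44 %.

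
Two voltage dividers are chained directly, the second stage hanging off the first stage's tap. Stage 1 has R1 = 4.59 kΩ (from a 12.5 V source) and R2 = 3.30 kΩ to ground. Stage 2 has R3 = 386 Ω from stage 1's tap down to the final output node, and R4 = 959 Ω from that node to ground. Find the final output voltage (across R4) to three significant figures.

V_out ≈ 1.54 V

Stage 2 presents R3+R4 = 1345 Ω as a load on stage 1's tap.
Stage 1's lower leg becomes R2‖(R3+R4) = 955.5 Ω, so V_mid = 12.5 × 955.5/5546 = 2.154 V.
Stage 2 is itself unloaded: V_out = V_mid × R4/(R3+R4) = 2.154 × 959/1345 = 1.54 V.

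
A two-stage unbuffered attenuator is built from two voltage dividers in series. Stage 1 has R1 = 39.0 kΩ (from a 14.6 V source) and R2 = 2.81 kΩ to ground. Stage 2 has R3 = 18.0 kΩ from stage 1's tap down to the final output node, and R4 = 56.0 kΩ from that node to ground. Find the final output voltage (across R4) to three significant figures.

V_out ≈ 0.717 V

Stage 2 presents R3+R4 = 74.00 kΩ as a load on stage 1's tap.
Stage 1's lower leg becomes R2‖(R3+R4) = 2.707 kΩ, so V_mid = 14.6 × 2.707/41.71 = 0.9477 V.
Stage 2 is itself unloaded: V_out = V_mid × R4/(R3+R4) = 0.9477 × 56.0/74.00 = 0.717 V.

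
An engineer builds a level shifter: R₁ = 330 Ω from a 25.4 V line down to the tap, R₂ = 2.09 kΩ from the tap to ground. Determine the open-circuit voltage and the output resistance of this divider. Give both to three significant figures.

V_th is the open-circuit tap voltage: 25.4 × 2090/(330 + 2090) = 21.9 V.
With the supply zeroed, R₁ and R₂ appear in parallel from the tap: R_th = R₁‖R₂ = (330 × 2090)/2420 = 285 Ω.

V_th = 21.9 V, R_th = 285 Ω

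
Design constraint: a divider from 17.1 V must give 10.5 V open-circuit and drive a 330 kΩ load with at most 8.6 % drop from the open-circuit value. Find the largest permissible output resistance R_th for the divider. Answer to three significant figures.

Loading drop = R_th/(R_th + R_L) ≤ 0.0860, so R_th ≤ R_L · ε/(1−ε) = 330 kΩ × 0.0860/0.9140 = 31.1 kΩ.

R_th ≤ 31.1 kΩ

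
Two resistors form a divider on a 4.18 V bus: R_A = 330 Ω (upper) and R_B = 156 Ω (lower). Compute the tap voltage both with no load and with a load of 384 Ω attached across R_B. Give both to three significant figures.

Open-circuit: V = 4.18 × 156/(330 + 156) = 1.34 V.
With the load, R_B becomes R_B‖R_L = 110.9 Ω, so V = 4.18 × 110.9/440.9 = 1.05 V.

Unloaded: 1.34 V; loaded: 1.05 V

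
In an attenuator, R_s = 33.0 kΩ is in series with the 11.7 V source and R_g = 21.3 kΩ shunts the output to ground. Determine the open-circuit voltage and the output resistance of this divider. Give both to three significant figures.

V_th = 4.59 V, R_th = 12.9 kΩ

V_th is the open-circuit tap voltage: 11.7 × 21.3/(33.0 + 21.3) = 4.59 V.
With the supply zeroed, R_s and R_g appear in parallel from the tap: R_th = R_s‖R_g = (33.0 × 21.3)/54.30 = 12.9 kΩ.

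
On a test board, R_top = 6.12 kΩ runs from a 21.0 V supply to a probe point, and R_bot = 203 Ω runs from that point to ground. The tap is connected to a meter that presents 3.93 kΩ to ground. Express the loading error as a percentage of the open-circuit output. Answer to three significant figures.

The divider's output (Thévenin) resistance is R_top‖R_bot = 196.5 Ω.
Fractional drop under load = R_th/(R_th + R_L) = 196.5 / (196.5 + 3930) = 0.04762.
So the output falls by 4.76 %.

4.76 %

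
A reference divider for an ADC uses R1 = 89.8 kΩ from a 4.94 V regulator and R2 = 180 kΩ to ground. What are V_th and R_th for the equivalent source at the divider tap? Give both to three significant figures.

V_th is the open-circuit tap voltage: 4.94 × 180/(89.8 + 180) = 3.30 V.
With the supply zeroed, R1 and R2 appear in parallel from the tap: R_th = R1‖R2 = (89.8 × 180)/269.8 = 59.9 kΩ.

V_th = 3.30 V, R_th = 59.9 kΩ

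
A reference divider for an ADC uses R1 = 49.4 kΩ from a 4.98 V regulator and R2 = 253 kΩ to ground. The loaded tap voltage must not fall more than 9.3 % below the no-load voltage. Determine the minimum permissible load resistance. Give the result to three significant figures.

Output resistance R_th = R1‖R2 = (49.4 × 253)/302.4 = 41.33 kΩ.
The fractional drop is R_th/(R_th + R_L); requiring this ≤ 0.0930 gives R_L ≥ R_th(1/0.0930 − 1) = 41.33 × 9.753 = 403 kΩ.

R_L(min) ≈ 403 kΩ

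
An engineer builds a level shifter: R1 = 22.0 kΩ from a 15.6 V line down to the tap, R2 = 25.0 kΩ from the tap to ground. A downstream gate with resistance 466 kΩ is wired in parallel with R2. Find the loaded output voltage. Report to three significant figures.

V_out ≈ 8.09 V

The load sits in parallel with R2: R2‖R_L = (25.0 × 466) / (25.0 + 466) = 23.73 kΩ.
V_out = 15.6 × 23.73 / (22.0 + 23.73) = 15.6 × 23.73/45.73 = 8.09 V.
(Unloaded it would have been 8.30 V.)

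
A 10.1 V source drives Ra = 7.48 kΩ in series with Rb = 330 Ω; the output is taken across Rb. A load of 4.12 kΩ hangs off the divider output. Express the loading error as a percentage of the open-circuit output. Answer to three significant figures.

The divider's output (Thévenin) resistance is Ra‖Rb = 316.1 Ω.
Fractional drop under load = R_th/(R_th + R_L) = 316.1 / (316.1 + 4120) = 0.07125.
So the output falls by 7.12 %.

7.12 %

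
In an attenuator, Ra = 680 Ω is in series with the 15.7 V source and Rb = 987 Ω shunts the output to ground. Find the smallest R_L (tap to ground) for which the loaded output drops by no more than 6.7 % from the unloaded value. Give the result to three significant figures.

R_L(min) ≈ 5.61 kΩ

Output resistance R_th = Ra‖Rb = (680 × 987)/1667 = 402.6 Ω.
The fractional drop is R_th/(R_th + R_L); requiring this ≤ 0.0670 gives R_L ≥ R_th(1/0.0670 − 1) = 402.6 × 13.93 = 5.61 kΩ.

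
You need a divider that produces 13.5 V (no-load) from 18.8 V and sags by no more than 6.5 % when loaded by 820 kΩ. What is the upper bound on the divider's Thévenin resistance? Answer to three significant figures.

R_th ≤ 57.0 kΩ

Loading drop = R_th/(R_th + R_L) ≤ 0.0650, so R_th ≤ R_L · ε/(1−ε) = 820 kΩ × 0.0650/0.9350 = 57.0 kΩ.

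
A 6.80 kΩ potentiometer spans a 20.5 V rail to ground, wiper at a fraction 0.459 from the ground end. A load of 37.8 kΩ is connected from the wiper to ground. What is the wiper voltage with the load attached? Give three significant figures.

The wiper splits the pot into (1−α)R = 3.679 kΩ above and αR = 3.121 kΩ below.
Lower section ‖ load = 2.883 kΩ.
V_wiper = 20.5 × 2.883/(3.679 + 2.883) = 9.01 V.

V ≈ 9.01 V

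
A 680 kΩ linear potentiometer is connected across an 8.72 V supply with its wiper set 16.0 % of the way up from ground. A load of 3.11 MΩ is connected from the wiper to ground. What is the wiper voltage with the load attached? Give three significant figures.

The wiper splits the pot into (1−α)R = 571.2 kΩ above and αR = 108.8 kΩ below.
Lower section ‖ load = 105.1 kΩ.
V_wiper = 8.72 × 105.1/(571.2 + 105.1) = 1.36 V.

V ≈ 1.36 V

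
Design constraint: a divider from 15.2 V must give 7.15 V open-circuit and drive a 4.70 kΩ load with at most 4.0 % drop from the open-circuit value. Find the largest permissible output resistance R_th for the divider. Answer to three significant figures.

Loading drop = R_th/(R_th + R_L) ≤ 0.0400, so R_th ≤ R_L · ε/(1−ε) = 4.70 kΩ × 0.0400/0.9600 = 196 Ω.
(Any R1, R2 with R2/(R1+R2) = 0.470 and R1‖R2 ≤ 196 Ω will meet the spec.)

R_th ≤ 196 Ω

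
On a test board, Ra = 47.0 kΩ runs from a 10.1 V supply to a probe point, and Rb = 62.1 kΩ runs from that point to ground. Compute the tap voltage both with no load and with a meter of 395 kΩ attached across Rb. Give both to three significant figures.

Open-circuit: V = 10.1 × 62.1/(47.0 + 62.1) = 5.75 V.
With the load, Rb becomes Rb‖R_L = 53.66 kΩ, so V = 10.1 × 53.66/100.7 = 5.38 V.

Unloaded: 5.75 V; loaded: 5.38 V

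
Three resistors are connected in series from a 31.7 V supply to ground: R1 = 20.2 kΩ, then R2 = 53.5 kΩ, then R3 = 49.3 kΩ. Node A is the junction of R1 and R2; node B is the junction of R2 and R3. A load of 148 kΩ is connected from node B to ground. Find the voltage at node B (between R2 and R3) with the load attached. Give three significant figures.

V ≈ 10.6 V

At node B, R3 is in parallel with the load: R3‖R_L = 36.98 kΩ.
Below node A the resistance is R2 + (R3‖R_L) = 90.48 kΩ, so V_A = 31.7 × 90.48/110.7 = 25.91 V.
Then V_B = V_A × (R3‖R_L)/(R2 + R3‖R_L) = 25.91 × 36.98/90.48 = 10.6 V.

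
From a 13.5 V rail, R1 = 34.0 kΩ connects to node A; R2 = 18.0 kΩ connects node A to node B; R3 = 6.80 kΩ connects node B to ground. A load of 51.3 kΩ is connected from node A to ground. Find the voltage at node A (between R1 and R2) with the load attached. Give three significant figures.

Below node A the series string R2+R3 = 24.80 kΩ sits in parallel with the 51.3 kΩ load: 16.72 kΩ.
V_A = 13.5 × 16.72/(34.0 + 16.72) = 4.45 V.

V ≈ 4.45 V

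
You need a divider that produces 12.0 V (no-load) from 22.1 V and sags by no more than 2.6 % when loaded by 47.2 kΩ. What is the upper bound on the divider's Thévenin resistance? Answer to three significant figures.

Loading drop = R_th/(R_th + R_L) ≤ 0.0260, so R_th ≤ R_L · ε/(1−ε) = 47.2 kΩ × 0.0260/0.9740 = 1.26 kΩ.
(Any R1, R2 with R2/(R1+R2) = 0.543 and R1‖R2 ≤ 1.26 kΩ will meet the spec.)

R_th ≤ 1.26 kΩ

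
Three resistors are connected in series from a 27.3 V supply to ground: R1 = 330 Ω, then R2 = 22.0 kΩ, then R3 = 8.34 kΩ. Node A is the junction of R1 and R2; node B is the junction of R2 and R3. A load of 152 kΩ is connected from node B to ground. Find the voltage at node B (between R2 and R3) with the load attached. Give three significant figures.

V ≈ 7.14 V

At node B, R3 is in parallel with the load: R3‖R_L = 7906 Ω.
Below node A the resistance is R2 + (R3‖R_L) = 29910 Ω, so V_A = 27.3 × 29910/30240 = 27.00 V.
Then V_B = V_A × (R3‖R_L)/(R2 + R3‖R_L) = 27.00 × 7906/29910 = 7.14 V.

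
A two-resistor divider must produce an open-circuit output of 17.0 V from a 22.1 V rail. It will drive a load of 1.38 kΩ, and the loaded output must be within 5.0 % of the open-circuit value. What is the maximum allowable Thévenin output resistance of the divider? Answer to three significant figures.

R_th ≤ 72.6 Ω

Loading drop = R_th/(R_th + R_L) ≤ 0.0500, so R_th ≤ R_L · ε/(1−ε) = 1.38 kΩ × 0.0500/0.9500 = 72.6 Ω.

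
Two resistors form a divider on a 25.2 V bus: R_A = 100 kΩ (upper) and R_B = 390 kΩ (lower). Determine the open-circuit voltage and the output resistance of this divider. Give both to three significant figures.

V_th is the open-circuit tap voltage: 25.2 × 390/(100 + 390) = 20.1 V.
With the supply zeroed, R_A and R_B appear in parallel from the tap: R_th = R_A‖R_B = (100 × 390)/490.0 = 79.6 kΩ.

V_th = 20.1 V, R_th = 79.6 kΩ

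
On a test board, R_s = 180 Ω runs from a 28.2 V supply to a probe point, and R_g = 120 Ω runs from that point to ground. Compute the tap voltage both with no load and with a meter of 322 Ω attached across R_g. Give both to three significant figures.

Unloaded: 11.3 V; loaded: 9.22 V

Open-circuit: V = 28.2 × 120/(180 + 120) = 11.3 V.
With the load, R_g becomes R_g‖R_L = 87.42 Ω, so V = 28.2 × 87.42/267.4 = 9.22 V.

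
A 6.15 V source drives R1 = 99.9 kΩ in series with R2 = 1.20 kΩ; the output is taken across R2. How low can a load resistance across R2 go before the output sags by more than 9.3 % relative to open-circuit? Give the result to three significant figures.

R_L(min) ≈ 11.6 kΩ

Output resistance R_th = R1‖R2 = (99.9 × 1.20)/101.1 = 1.186 kΩ.
The fractional drop is R_th/(R_th + R_L); requiring this ≤ 0.0930 gives R_L ≥ R_th(1/0.0930 − 1) = 1.186 × 9.753 = 11.6 kΩ.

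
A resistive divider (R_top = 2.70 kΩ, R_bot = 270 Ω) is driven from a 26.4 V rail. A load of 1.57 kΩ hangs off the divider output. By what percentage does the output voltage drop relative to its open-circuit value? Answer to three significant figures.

13.5 %

Unloaded V = 26.4 × 270/2970 = 2.4000 V.
Loaded: R_bot‖R_L = 230.4 Ω, giving V = 26.4 × 230.4/2930 = 2.0755 V.
Drop = (2.4000 − 2.0755) / 2.4000 = 13.5 %.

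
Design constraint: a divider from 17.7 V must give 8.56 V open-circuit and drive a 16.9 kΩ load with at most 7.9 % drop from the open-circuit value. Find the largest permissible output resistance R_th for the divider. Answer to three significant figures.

R_th ≤ 1.45 kΩ

Loading drop = R_th/(R_th + R_L) ≤ 0.0790, so R_th ≤ R_L · ε/(1−ε) = 16.9 kΩ × 0.0790/0.9210 = 1.45 kΩ.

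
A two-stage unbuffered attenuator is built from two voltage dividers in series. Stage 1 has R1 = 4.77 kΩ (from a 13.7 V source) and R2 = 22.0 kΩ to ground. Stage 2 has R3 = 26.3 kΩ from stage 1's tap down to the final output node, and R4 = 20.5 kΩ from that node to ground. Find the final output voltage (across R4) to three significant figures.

V_out ≈ 4.55 V

Stage 2 presents R3+R4 = 46.80 kΩ as a load on stage 1's tap.
Stage 1's lower leg becomes R2‖(R3+R4) = 14.97 kΩ, so V_mid = 13.7 × 14.97/19.74 = 10.39 V.
Stage 2 is itself unloaded: V_out = V_mid × R4/(R3+R4) = 10.39 × 20.5/46.80 = 4.55 V.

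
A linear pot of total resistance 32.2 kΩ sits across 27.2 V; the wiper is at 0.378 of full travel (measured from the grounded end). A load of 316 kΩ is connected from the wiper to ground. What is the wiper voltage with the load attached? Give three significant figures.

The wiper splits the pot into (1−α)R = 20.03 kΩ above and αR = 12.17 kΩ below.
Lower section ‖ load = 11.72 kΩ.
V_wiper = 27.2 × 11.72/(20.03 + 11.72) = 10.0 V.

V ≈ 10.0 V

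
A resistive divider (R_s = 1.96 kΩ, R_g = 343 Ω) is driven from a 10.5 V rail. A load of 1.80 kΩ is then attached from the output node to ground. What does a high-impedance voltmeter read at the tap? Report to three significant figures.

The load sits in parallel with R_g: R_g‖R_L = (343 × 1800) / (343 + 1800) = 288.1 Ω.
V_out = 10.5 × 288.1 / (1960 + 288.1) = 10.5 × 288.1/2248 = 1.35 V.

V_out ≈ 1.35 V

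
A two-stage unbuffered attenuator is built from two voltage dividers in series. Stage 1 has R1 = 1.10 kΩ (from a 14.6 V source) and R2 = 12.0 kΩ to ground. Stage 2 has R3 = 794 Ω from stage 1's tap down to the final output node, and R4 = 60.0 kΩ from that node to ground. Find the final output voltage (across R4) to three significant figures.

V_out ≈ 13.0 V

Stage 2 presents R3+R4 = 60790 Ω as a load on stage 1's tap.
Stage 1's lower leg becomes R2‖(R3+R4) = 10020 Ω, so V_mid = 14.6 × 10020/11120 = 13.16 V.
Stage 2 is itself unloaded: V_out = V_mid × R4/(R3+R4) = 13.16 × 60000/60790 = 13.0 V.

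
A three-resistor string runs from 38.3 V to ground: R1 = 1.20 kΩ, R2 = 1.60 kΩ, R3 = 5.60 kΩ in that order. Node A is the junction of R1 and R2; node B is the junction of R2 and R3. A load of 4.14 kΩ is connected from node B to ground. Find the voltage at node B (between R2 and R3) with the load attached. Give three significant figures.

V ≈ 17.6 V

At node B, R3 is in parallel with the load: R3‖R_L = 2.380 kΩ.
Below node A the resistance is R2 + (R3‖R_L) = 3.980 kΩ, so V_A = 38.3 × 3.980/5.180 = 29.43 V.
Then V_B = V_A × (R3‖R_L)/(R2 + R3‖R_L) = 29.43 × 2.380/3.980 = 17.6 V.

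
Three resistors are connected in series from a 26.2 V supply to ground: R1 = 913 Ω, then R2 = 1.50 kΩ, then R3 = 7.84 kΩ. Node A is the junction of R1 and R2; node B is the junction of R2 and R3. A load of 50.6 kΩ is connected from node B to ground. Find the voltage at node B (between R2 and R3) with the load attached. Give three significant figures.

At node B, R3 is in parallel with the load: R3‖R_L = 6788 Ω.
Below node A the resistance is R2 + (R3‖R_L) = 8288 Ω, so V_A = 26.2 × 8288/9201 = 23.60 V.
Then V_B = V_A × (R3‖R_L)/(R2 + R3‖R_L) = 23.60 × 6788/8288 = 19.3 V.

V ≈ 19.3 V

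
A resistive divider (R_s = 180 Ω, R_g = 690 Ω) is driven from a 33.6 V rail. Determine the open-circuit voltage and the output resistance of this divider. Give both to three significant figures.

V_th = 26.6 V, R_th = 143 Ω

V_th is the open-circuit tap voltage: 33.6 × 690/(180 + 690) = 26.6 V.
With the supply zeroed, R_s and R_g appear in parallel from the tap: R_th = R_s‖R_g = (180 × 690)/870.0 = 143 Ω.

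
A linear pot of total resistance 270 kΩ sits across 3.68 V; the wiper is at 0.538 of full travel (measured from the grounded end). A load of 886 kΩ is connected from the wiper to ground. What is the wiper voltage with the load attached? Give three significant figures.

The wiper splits the pot into (1−α)R = 124.7 kΩ above and αR = 145.3 kΩ below.
Lower section ‖ load = 124.8 kΩ.
V_wiper = 3.68 × 124.8/(124.7 + 124.8) = 1.84 V.

V ≈ 1.84 V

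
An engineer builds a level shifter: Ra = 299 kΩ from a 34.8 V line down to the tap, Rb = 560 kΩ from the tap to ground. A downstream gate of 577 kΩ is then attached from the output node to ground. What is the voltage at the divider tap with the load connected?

V_out ≈ 17.0 V

The load sits in parallel with Rb: Rb‖R_L = (560 × 577) / (560 + 577) = 284.2 kΩ.
V_out = 34.8 × 284.2 / (299 + 284.2) = 34.8 × 284.2/583.2 = 17.0 V.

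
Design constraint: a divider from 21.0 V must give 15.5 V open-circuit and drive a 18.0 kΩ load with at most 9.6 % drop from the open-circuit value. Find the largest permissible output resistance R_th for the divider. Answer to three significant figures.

Loading drop = R_th/(R_th + R_L) ≤ 0.0960, so R_th ≤ R_L · ε/(1−ε) = 18.0 kΩ × 0.0960/0.9040 = 1.91 kΩ.

R_th ≤ 1.91 kΩ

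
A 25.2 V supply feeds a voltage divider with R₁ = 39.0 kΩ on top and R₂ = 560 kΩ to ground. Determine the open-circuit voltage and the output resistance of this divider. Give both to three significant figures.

V_th = 23.6 V, R_th = 36.5 kΩ

V_th is the open-circuit tap voltage: 25.2 × 560/(39.0 + 560) = 23.6 V.
With the supply zeroed, R₁ and R₂ appear in parallel from the tap: R_th = R₁‖R₂ = (39.0 × 560)/599.0 = 36.5 kΩ.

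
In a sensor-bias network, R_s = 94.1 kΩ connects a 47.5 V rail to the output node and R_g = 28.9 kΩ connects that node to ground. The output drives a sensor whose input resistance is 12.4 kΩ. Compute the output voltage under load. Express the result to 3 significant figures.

The load sits in parallel with R_g: R_g‖R_L = (28.9 × 12.4) / (28.9 + 12.4) = 8.677 kΩ.
V_out = 47.5 × 8.677 / (94.1 + 8.677) = 47.5 × 8.677/102.8 = 4.01 V.
(Unloaded it would have been 11.2 V.)

V_out ≈ 4.01 V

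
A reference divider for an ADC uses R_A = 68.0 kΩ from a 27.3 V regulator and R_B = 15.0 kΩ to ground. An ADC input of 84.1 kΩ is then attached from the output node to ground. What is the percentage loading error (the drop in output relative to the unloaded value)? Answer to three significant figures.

Unloaded V = 27.3 × 15.0/83.00 = 4.9337 V.
Loaded: R_B‖R_L = 12.73 kΩ, giving V = 27.3 × 12.73/80.73 = 4.3047 V.
Drop = (4.9337 − 4.3047) / 4.9337 = 12.7 %.

12.7 %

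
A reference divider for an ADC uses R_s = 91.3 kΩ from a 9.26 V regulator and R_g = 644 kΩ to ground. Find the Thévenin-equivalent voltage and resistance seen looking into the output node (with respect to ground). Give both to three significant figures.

V_th is the open-circuit tap voltage: 9.26 × 644/(91.3 + 644) = 8.11 V.
With the supply zeroed, R_s and R_g appear in parallel from the tap: R_th = R_s‖R_g = (91.3 × 644)/735.3 = 80.0 kΩ.

V_th = 8.11 V, R_th = 80.0 kΩ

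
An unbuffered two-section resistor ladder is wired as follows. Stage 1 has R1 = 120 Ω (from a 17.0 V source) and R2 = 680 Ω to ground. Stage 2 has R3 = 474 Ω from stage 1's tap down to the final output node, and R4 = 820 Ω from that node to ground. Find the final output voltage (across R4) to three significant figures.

Stage 2 presents R3+R4 = 1294 Ω as a load on stage 1's tap.
Stage 1's lower leg becomes R2‖(R3+R4) = 445.8 Ω, so V_mid = 17.0 × 445.8/565.8 = 13.39 V.
Stage 2 is itself unloaded: V_out = V_mid × R4/(R3+R4) = 13.39 × 820/1294 = 8.49 V.

V_out ≈ 8.49 V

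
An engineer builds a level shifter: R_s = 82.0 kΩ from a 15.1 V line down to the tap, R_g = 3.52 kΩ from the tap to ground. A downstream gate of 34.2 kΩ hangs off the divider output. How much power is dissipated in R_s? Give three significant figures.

P ≈ 2.58 mW

Total resistance from the source is R_s + (R_g‖R_L) = 85.19 kΩ, so I = 15.1/85.19 kΩ = 0.1772 mA.
P = I²·R_s = (0.1772 mA)² × 82.0 kΩ = 2.58 mW.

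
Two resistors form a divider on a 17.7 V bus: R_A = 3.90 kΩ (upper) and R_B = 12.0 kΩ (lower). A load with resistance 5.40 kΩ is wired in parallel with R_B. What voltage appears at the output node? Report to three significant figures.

The load sits in parallel with R_B: R_B‖R_L = (12.0 × 5.40) / (12.0 + 5.40) = 3.724 kΩ.
V_out = 17.7 × 3.724 / (3.90 + 3.724) = 17.7 × 3.724/7.624 = 8.65 V.
(Unloaded it would have been 13.4 V.)

V_out ≈ 8.65 V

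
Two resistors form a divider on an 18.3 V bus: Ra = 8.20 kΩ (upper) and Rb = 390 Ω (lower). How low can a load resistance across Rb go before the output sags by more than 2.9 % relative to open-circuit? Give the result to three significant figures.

R_L(min) ≈ 12.5 kΩ

Output resistance R_th = Ra‖Rb = (8200 × 390)/8590 = 372.3 Ω.
The fractional drop is R_th/(R_th + R_L); requiring this ≤ 0.0290 gives R_L ≥ R_th(1/0.0290 − 1) = 372.3 × 33.48 = 12.5 kΩ.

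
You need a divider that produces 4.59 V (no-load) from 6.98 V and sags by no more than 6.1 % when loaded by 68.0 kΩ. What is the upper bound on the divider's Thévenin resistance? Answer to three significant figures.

Loading drop = R_th/(R_th + R_L) ≤ 0.0610, so R_th ≤ R_L · ε/(1−ε) = 68.0 kΩ × 0.0610/0.9390 = 4.42 kΩ.

R_th ≤ 4.42 kΩ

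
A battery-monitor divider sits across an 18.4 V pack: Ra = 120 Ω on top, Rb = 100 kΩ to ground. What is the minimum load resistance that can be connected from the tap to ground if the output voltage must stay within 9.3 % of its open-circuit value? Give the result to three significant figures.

Output resistance R_th = Ra‖Rb = (120 × 100000)/100100 = 119.9 Ω.
The fractional drop is R_th/(R_th + R_L); requiring this ≤ 0.0930 gives R_L ≥ R_th(1/0.0930 − 1) = 119.9 × 9.753 = 1.17 kΩ.

R_L(min) ≈ 1.17 kΩ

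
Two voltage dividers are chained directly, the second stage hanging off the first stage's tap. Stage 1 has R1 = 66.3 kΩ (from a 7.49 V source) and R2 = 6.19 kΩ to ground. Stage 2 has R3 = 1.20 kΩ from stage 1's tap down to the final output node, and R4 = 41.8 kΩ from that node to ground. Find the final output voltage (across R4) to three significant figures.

Stage 2 presents R3+R4 = 43.00 kΩ as a load on stage 1's tap.
Stage 1's lower leg becomes R2‖(R3+R4) = 5.411 kΩ, so V_mid = 7.49 × 5.411/71.71 = 0.5652 V.
Stage 2 is itself unloaded: V_out = V_mid × R4/(R3+R4) = 0.5652 × 41.8/43.00 = 0.549 V.

V_out ≈ 0.549 V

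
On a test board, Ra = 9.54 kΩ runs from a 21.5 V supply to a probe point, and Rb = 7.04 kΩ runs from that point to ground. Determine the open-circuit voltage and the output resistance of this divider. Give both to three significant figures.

V_th is the open-circuit tap voltage: 21.5 × 7.04/(9.54 + 7.04) = 9.13 V.
With the supply zeroed, Ra and Rb appear in parallel from the tap: R_th = Ra‖Rb = (9.54 × 7.04)/16.58 = 4.05 kΩ.

V_th = 9.13 V, R_th = 4.05 kΩ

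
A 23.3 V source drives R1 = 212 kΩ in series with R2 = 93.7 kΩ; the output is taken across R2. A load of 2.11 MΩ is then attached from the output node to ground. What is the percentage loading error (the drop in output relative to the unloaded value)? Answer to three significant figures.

2.99 %

The divider's output (Thévenin) resistance is R1‖R2 = 64.98 kΩ.
Fractional drop under load = R_th/(R_th + R_L) = 64.98 / (64.98 + 2110) = 0.02988.
So the output falls by 2.99 %.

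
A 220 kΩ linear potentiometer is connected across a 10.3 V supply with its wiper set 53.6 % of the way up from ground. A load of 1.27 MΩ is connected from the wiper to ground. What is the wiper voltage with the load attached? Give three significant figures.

V ≈ 5.29 V

The wiper splits the pot into (1−α)R = 102.1 kΩ above and αR = 117.9 kΩ below.
Lower section ‖ load = 107.9 kΩ.
V_wiper = 10.3 × 107.9/(102.1 + 107.9) = 5.29 V.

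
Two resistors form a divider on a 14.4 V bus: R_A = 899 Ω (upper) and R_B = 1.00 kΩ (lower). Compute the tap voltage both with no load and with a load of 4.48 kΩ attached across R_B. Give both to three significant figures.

Unloaded: 7.58 V; loaded: 6.86 V

Open-circuit: V = 14.4 × 1000/(899 + 1000) = 7.58 V.
With the load, R_B becomes R_B‖R_L = 817.5 Ω, so V = 14.4 × 817.5/1717 = 6.86 V.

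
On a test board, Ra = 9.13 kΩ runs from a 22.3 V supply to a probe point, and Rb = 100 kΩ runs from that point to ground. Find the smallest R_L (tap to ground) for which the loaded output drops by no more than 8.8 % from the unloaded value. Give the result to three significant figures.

R_L(min) ≈ 86.7 kΩ

Output resistance R_th = Ra‖Rb = (9.13 × 100)/109.1 = 8.366 kΩ.
The fractional drop is R_th/(R_th + R_L); requiring this ≤ 0.0880 gives R_L ≥ R_th(1/0.0880 − 1) = 8.366 × 10.36 = 86.7 kΩ.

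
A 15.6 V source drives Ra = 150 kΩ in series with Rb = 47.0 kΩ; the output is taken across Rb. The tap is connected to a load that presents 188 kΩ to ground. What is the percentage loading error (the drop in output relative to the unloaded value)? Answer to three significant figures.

Unloaded V = 15.6 × 47.0/197.0 = 3.722 V.
Loaded: Rb‖R_L = 37.60 kΩ, giving V = 15.6 × 37.60/187.6 = 3.127 V.
Drop = (3.722 − 3.127) / 3.722 = 16.0 %.

16.0 %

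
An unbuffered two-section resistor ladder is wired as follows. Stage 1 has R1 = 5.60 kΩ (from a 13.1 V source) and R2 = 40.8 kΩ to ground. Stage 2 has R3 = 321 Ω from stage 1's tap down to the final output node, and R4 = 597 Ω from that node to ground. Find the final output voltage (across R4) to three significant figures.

Stage 2 presents R3+R4 = 918.0 Ω as a load on stage 1's tap.
Stage 1's lower leg becomes R2‖(R3+R4) = 897.8 Ω, so V_mid = 13.1 × 897.8/6498 = 1.810 V.
Stage 2 is itself unloaded: V_out = V_mid × R4/(R3+R4) = 1.810 × 597/918.0 = 1.18 V.

V_out ≈ 1.18 V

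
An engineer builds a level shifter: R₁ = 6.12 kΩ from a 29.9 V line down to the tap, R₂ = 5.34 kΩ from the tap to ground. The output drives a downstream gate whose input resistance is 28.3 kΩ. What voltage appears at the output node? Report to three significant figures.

V_out ≈ 12.7 V

The load sits in parallel with R₂: R₂‖R_L = (5.34 × 28.3) / (5.34 + 28.3) = 4.492 kΩ.
V_out = 29.9 × 4.492 / (6.12 + 4.492) = 29.9 × 4.492/10.61 = 12.7 V.
(Unloaded it would have been 13.9 V.)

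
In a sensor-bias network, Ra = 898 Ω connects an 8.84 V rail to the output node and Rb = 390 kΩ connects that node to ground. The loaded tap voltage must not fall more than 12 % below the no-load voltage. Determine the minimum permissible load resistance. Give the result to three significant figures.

R_L(min) ≈ 6.57 kΩ

Output resistance R_th = Ra‖Rb = (898 × 390000)/390900 = 895.9 Ω.
The fractional drop is R_th/(R_th + R_L); requiring this ≤ 0.120 gives R_L ≥ R_th(1/0.120 − 1) = 895.9 × 7.333 = 6.57 kΩ.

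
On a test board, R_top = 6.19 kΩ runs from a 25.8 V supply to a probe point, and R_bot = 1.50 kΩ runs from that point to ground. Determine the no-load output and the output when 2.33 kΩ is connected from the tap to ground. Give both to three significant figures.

Unloaded: 5.03 V; loaded: 3.31 V

Open-circuit: V = 25.8 × 1.50/(6.19 + 1.50) = 5.03 V.
With the load, R_bot becomes R_bot‖R_L = 0.9125 kΩ, so V = 25.8 × 0.9125/7.103 = 3.31 V.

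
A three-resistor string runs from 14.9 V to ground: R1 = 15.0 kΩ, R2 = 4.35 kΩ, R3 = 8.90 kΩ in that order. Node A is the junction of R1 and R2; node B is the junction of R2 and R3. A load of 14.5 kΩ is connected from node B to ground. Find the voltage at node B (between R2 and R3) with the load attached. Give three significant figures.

V ≈ 3.30 V

At node B, R3 is in parallel with the load: R3‖R_L = 5.515 kΩ.
Below node A the resistance is R2 + (R3‖R_L) = 9.865 kΩ, so V_A = 14.9 × 9.865/24.86 = 5.911 V.
Then V_B = V_A × (R3‖R_L)/(R2 + R3‖R_L) = 5.911 × 5.515/9.865 = 3.30 V.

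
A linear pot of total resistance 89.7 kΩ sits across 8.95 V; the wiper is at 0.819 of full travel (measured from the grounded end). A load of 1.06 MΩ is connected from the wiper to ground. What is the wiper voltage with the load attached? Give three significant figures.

The wiper splits the pot into (1−α)R = 16.24 kΩ above and αR = 73.46 kΩ below.
Lower section ‖ load = 68.70 kΩ.
V_wiper = 8.95 × 68.70/(16.24 + 68.70) = 7.24 V.

V ≈ 7.24 V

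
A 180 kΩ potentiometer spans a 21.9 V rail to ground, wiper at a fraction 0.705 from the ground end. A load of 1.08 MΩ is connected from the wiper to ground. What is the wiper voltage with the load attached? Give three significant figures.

V ≈ 14.9 V

The wiper splits the pot into (1−α)R = 53.10 kΩ above and αR = 126.9 kΩ below.
Lower section ‖ load = 113.6 kΩ.
V_wiper = 21.9 × 113.6/(53.10 + 113.6) = 14.9 V.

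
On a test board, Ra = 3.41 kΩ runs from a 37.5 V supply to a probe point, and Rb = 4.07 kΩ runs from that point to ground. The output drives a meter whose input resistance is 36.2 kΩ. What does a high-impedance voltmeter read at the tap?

The load sits in parallel with Rb: Rb‖R_L = (4.07 × 36.2) / (4.07 + 36.2) = 3.659 kΩ.
V_out = 37.5 × 3.659 / (3.41 + 3.659) = 37.5 × 3.659/7.069 = 19.4 V.

V_out ≈ 19.4 V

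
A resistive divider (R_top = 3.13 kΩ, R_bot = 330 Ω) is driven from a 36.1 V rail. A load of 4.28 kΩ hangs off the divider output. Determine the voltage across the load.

The load sits in parallel with R_bot: R_bot‖R_L = (330 × 4280) / (330 + 4280) = 306.4 Ω.
V_out = 36.1 × 306.4 / (3130 + 306.4) = 36.1 × 306.4/3436 = 3.22 V.

V_out ≈ 3.22 V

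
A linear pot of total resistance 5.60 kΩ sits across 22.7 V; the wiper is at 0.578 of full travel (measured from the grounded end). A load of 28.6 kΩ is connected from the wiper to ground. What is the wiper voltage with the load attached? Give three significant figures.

V ≈ 12.5 V

The wiper splits the pot into (1−α)R = 2.363 kΩ above and αR = 3.237 kΩ below.
Lower section ‖ load = 2.908 kΩ.
V_wiper = 22.7 × 2.908/(2.363 + 2.908) = 12.5 V.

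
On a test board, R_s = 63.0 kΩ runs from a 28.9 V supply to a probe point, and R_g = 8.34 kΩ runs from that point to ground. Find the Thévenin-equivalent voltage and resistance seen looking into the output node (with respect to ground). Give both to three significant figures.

V_th is the open-circuit tap voltage: 28.9 × 8.34/(63.0 + 8.34) = 3.38 V.
With the supply zeroed, R_s and R_g appear in parallel from the tap: R_th = R_s‖R_g = (63.0 × 8.34)/71.34 = 7.37 kΩ.

V_th = 3.38 V, R_th = 7.37 kΩ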